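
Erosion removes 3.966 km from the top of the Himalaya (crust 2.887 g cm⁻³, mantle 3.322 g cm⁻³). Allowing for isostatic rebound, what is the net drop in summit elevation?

0.519 km

Rebound u = e ρ_c/ρ_m = 3.966 km × 2.887/3.322 = 3.447 km.
Net surface drop = e − u = 3.966 km − 3.447 km = e (ρ_m − ρ_c)/ρ_m = 0.519 km.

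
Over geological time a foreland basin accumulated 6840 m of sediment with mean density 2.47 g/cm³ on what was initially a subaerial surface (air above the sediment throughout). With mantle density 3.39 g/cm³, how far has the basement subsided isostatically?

4980 m

Subaerial load: s = t ρ_sed / ρ_m = 6840 m × 2.47/3.39 = 4980 m.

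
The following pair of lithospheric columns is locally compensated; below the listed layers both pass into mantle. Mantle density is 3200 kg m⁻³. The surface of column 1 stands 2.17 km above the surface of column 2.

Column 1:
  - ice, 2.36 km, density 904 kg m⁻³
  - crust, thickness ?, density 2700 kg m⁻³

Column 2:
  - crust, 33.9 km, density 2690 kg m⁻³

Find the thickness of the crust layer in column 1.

37.6 km

Take the compensation level at the base of the deeper column (depth z_c below the surface of column 1) and equate Σ ρ_i t_i down to z_c; mantle fills any gap and the z_c terms cancel.
Column 1: 2.36×904 + x×2700 + (z_c − 2.36 − x)×3200
Column 2: 2.17×0 + 33.9×2690 + (z_c − 2.17 − 33.9)×3200
The z_c×3200 term appears on both sides and cancels. Collect the known terms of each column as K = Σ(ρt)_known − 3200 × (depth of known layers): K_1 = 2133.44 − 3200×2.36 = −5418.56; K_2 = 91191 − 3200×(2.17 + 33.9) = −24233.
Balance: K_1 − x×(3200 − 2700) = K_2, so x = (K_1 − K_2)/(3200 − 2700) = 18814.4/500 = 37.6 km.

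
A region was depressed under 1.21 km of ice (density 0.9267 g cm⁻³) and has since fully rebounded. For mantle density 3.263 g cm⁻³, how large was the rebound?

0.344 km

Removing the load lets mantle flow back in; uplift u satisfies ρ_ice t = ρ_m u.
u = t ρ_ice/ρ_m = 1.21 km × 0.9267/3.263 = 0.344 km.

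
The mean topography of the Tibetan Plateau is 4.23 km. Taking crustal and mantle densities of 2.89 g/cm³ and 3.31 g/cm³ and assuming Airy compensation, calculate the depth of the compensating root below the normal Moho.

By Archimedes' principle applied to the lithosphere: the weight of the topography is balanced by the buoyancy of the root, ρ_c h = (ρ_m − ρ_c) r.
r = h · ρ_c / (ρ_m − ρ_c) = 4.23 km × 2.89 / (3.31 − 2.89) = 29.1 km.

29.1 km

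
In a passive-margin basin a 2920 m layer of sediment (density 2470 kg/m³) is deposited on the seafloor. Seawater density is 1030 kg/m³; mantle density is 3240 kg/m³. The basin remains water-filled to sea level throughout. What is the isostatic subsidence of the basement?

1900 m

Submarine loading: the sediment displaces seawater, and the subsidence is in turn flooded, so s (ρ_m − ρ_w) = t (ρ_sed − ρ_w).
s = 2920 m × (2470 − 1030) / (3240 − 1030) = 1900 m.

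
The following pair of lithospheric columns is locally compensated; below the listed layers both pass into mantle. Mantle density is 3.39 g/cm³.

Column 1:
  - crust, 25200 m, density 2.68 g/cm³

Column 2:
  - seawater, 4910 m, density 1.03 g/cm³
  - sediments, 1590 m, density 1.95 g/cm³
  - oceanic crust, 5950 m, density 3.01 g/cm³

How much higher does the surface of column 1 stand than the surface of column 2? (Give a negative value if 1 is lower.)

517 m

For any compensation level in the mantle, the mantle terms cancel and isostasy reduces to e = (Σt_1 − Σt_2) − (Σ(ρt)_1 − Σ(ρt)_2) / ρ_m.
Σt_1 = 25200 m; Σt_2 = 12450 m; Σ(ρt)_1 = 67536; Σ(ρt)_2 = 26067.3 (in m·g/cm³).
e = (25200 − 12450) − (67536 − 26067.3) / 3.39 = 517 m.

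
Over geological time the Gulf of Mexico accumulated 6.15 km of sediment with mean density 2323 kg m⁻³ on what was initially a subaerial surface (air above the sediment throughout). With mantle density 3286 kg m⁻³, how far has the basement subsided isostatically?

Subaerial load: s = t ρ_sed / ρ_m = 6.15 km × 2323/3286 = 4.35 km.

4.35 km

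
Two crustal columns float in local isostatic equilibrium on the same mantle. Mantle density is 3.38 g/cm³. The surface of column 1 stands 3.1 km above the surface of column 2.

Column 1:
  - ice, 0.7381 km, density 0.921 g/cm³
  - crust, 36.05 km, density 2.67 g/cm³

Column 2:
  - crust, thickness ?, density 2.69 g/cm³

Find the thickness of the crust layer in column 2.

Take the compensation level at the base of the deeper column (depth z_c below the surface of column 1) and equate Σ ρ_i t_i down to z_c; mantle fills any gap and the z_c terms cancel.
Column 1: 0.7381×0.921 + 36.05×2.67 + (z_c − 36.7881)×3.38
Column 2: 3.1×0 + x×2.69 + (z_c − 3.1 − 0 − x)×3.38
The z_c×3.38 term appears on both sides and cancels. Collect the known terms of each column as K = Σ(ρt)_known − 3.38 × (depth of known layers): K_1 = 96.9332901 − 3.38×36.7881 = −27.4104879; K_2 = 0 − 3.38×(3.1 + 0) = −10.478.
Balance: K_1 = K_2 − x×(3.38 − 2.69), so x = (K_2 − K_1)/(3.38 − 2.69) = 16.9325/0.69 = 24.5 km.

24.5 km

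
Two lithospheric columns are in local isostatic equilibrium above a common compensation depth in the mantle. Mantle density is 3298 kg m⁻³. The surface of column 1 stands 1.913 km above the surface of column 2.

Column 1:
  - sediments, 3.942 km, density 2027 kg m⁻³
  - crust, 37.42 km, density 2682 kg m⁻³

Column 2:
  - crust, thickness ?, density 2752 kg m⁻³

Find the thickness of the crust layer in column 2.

39.8 km

Take the compensation level at the base of the deeper column (depth z_c below the surface of column 1) and equate Σ ρ_i t_i down to z_c; mantle fills any gap and the z_c terms cancel.
Column 1: 3.942×2027 + 37.42×2682 + (z_c − 41.362)×3298
Column 2: 1.913×0 + x×2752 + (z_c − 1.913 − 0 − x)×3298
The z_c×3298 term appears on both sides and cancels. Collect the known terms of each column as K = Σ(ρt)_known − 3298 × (depth of known layers): K_1 = 108350.874 − 3298×41.362 = −28061.002; K_2 = 0 − 3298×(1.913 + 0) = −6309.074.
Balance: K_1 = K_2 − x×(3298 − 2752), so x = (K_2 − K_1)/(3298 − 2752) = 21751.9/546 = 39.8 km.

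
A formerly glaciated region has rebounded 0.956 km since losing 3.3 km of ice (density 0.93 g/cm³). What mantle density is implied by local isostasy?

ρ_m = ρ_ice t / u = 0.93 × 3.3 km/0.956 km = 3.21 g/cm³.

3.21 g/cm³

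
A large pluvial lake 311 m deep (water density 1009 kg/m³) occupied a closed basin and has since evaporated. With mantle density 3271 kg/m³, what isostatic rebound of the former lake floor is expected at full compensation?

u = d ρ_w/ρ_m = 311 m × 1009/3271 = 95.9 m.

95.9 m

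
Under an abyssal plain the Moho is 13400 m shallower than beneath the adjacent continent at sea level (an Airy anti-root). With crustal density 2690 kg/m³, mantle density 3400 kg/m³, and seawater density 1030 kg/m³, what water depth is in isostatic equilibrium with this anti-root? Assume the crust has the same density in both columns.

Replacing a thickness d of crust by seawater at the top must be balanced by replacing crust with mantle at the base: d (ρ_c − ρ_w) = a (ρ_m − ρ_c).
d = a (ρ_m − ρ_c)/(ρ_c − ρ_w) = 13400 m × 710/1660 = 5730 m.

5730 m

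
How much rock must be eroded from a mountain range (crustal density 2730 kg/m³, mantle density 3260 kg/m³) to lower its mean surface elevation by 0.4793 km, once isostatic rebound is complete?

Net drop Δ = e − u = e − e ρ_c/ρ_m = e (ρ_m − ρ_c)/ρ_m.
e = Δ ρ_m/(ρ_m − ρ_c) = 0.4793 km × 3260/530 = 2.95 km.

2.95 km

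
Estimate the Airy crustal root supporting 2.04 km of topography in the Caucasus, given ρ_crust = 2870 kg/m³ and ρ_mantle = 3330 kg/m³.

12.7 km

For local isostatic compensation: the weight of the topography is balanced by the buoyancy of the root, ρ_c h = (ρ_m − ρ_c) r.
r = h · ρ_c / (ρ_m − ρ_c) = 2.04 km × 2870 / (3330 − 2870) = 12.7 km.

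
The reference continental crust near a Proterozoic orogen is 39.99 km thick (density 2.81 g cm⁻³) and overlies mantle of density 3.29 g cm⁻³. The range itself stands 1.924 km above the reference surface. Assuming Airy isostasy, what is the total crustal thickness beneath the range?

Root depth r = h ρ_c / (ρ_m − ρ_c) = 1.924 km × 2.81 / 0.48 = 11.26 km.
Total thickness = T + h + r = 39.99 km + 1.924 km + 11.26 km = 53.2 km.

53.2 km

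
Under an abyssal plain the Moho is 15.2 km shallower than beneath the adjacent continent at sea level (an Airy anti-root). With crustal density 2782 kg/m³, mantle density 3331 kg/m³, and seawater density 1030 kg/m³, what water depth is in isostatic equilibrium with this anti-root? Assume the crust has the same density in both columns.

4.76 km

Replacing a thickness d of crust by seawater at the top must be balanced by replacing crust with mantle at the base: d (ρ_c − ρ_w) = a (ρ_m − ρ_c).
d = a (ρ_m − ρ_c)/(ρ_c − ρ_w) = 15.2 km × 549/1752 = 4.76 km.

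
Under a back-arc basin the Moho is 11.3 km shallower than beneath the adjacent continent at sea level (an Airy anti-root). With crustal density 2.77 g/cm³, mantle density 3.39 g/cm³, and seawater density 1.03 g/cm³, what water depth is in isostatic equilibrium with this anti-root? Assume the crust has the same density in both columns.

4.03 km

Replacing a thickness d of crust by seawater at the top must be balanced by replacing crust with mantle at the base: d (ρ_c − ρ_w) = a (ρ_m − ρ_c).
d = a (ρ_m − ρ_c)/(ρ_c − ρ_w) = 11.3 km × 0.62/1.74 = 4.03 km.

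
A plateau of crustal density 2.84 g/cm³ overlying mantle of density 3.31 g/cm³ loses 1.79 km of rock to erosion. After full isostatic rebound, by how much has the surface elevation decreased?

Rebound u = e ρ_c/ρ_m = 1.79 km × 2.84/3.31 = 1.536 km.
Net surface drop = e − u = 1.79 km − 1.536 km = e (ρ_m − ρ_c)/ρ_m = 0.254 km.

0.254 km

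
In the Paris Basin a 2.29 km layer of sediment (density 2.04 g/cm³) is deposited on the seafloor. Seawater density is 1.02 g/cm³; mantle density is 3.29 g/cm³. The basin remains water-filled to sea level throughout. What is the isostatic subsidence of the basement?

1.03 km

Submarine loading: the sediment displaces seawater, and the subsidence is in turn flooded, so s (ρ_m − ρ_w) = t (ρ_sed − ρ_w).
s = 2.29 km × (2.04 − 1.02) / (3.29 − 1.02) = 1.03 km.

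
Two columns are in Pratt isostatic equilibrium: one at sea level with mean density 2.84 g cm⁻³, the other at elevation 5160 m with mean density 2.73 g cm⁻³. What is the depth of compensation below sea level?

128000 m

ρ_ref D = ρ (D + h) → D (ρ_ref − ρ) = ρ h.
D = ρ h/(ρ_ref − ρ) = 2.73 × 5160 m/(2.84 − 2.73) = 128000 m.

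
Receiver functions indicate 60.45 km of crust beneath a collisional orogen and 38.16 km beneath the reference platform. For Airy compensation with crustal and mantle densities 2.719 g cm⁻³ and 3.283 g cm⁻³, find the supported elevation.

3.83 km

Excess crust Δ = 60.45 km − 38.16 km = 22.29 km, split between elevation h and root r with h + r = Δ.
Airy balance ρ_c h = (ρ_m − ρ_c) r gives r = h ρ_c/(ρ_m − ρ_c), so h (1 + ρ_c/(ρ_m − ρ_c)) = Δ, i.e. h = Δ (ρ_m − ρ_c)/ρ_m.
h = 22.29 km × 0.564/3.283 = 3.83 km.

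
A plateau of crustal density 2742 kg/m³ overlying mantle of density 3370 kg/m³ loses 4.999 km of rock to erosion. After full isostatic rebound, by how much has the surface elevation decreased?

Rebound u = e ρ_c/ρ_m = 4.999 km × 2742/3370 = 4.067 km.
Net surface drop = e − u = 4.999 km − 4.067 km = e (ρ_m − ρ_c)/ρ_m = 0.932 km.

0.932 km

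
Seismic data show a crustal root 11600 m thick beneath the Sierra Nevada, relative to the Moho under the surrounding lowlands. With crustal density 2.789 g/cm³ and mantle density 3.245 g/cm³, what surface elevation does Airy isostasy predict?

Equating mass per unit area of the two columns: ρ_c h = (ρ_m − ρ_c) r.
h = r (ρ_m − ρ_c) / ρ_c = 11600 m × (3.245 − 2.789) / 2.789 = 1900 m.

1900 m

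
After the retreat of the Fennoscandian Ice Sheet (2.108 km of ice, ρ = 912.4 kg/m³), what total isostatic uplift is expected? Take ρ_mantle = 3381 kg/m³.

0.569 km

Removing the load lets mantle flow back in; uplift u satisfies ρ_ice t = ρ_m u.
u = t ρ_ice/ρ_m = 2.108 km × 912.4/3381 = 0.569 km.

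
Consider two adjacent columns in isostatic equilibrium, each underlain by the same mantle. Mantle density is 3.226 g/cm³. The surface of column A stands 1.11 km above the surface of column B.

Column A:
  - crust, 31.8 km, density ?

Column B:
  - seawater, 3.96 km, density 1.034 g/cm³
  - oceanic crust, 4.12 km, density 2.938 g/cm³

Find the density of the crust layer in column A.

Take the compensation level at the base of the deeper column (depth z_c below the surface of column A) and equate Σ ρ_i t_i down to z_c; mantle fills any gap and the z_c terms cancel.
Column A: 31.8×ρ + (z_c − 31.8)×3.226
Column B: 1.11×0 + 3.96×1.034 + 4.12×2.938 + (z_c − 1.11 − 8.08)×3.226
The z_c×3.226 term appears on both sides and cancels. Collect the known terms of each column as K = Σ(ρt)_known − 3.226 × (depth of known layers): K_A = 0 − 3.226×31.8 = −102.5868; K_B = 16.1992 − 3.226×(1.11 + 8.08) = −13.44774.
Balance: K_A + 31.8×ρ = K_B, so ρ = (K_B − K_A)/31.8 = 89.1391/31.8 = 2.8 g/cm³.

2.8 g/cm³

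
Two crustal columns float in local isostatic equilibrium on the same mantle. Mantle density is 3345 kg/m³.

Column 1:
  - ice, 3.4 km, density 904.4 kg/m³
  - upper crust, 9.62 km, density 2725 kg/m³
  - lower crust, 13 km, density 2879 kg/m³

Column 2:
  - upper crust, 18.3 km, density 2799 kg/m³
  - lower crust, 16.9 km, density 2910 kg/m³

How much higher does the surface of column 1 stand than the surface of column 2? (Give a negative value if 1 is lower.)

0.89 km

For any compensation level in the mantle, the mantle terms cancel and isostasy reduces to e = (Σt_1 − Σt_2) − (Σ(ρt)_1 − Σ(ρt)_2) / ρ_m.
Σt_1 = 26.02 km; Σt_2 = 35.2 km; Σ(ρt)_1 = 66716.46; Σ(ρt)_2 = 100400.7 (in km·kg/m³).
e = (26.02 − 35.2) − (66716.46 − 100400.7) / 3345 = 0.89 km.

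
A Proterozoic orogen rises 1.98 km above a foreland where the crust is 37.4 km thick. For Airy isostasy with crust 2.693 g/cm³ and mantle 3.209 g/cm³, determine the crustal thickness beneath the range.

49.7 km

Root depth r = h ρ_c / (ρ_m − ρ_c) = 1.98 km × 2.693 / 0.516 = 10.33 km.
Total thickness = T + h + r = 37.4 km + 1.98 km + 10.33 km = 49.7 km.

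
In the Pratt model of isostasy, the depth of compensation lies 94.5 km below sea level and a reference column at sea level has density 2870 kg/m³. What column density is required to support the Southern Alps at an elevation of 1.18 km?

2830 kg/m³

Pratt balance: ρ_ref D = ρ (D + h).
ρ = ρ_ref D/(D + h) = 2870 × 94.5 km/(94.5 km + 1.18 km) = 2830 kg/m³.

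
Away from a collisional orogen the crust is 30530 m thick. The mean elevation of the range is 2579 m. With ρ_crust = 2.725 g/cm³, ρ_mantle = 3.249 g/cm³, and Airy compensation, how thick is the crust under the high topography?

Root depth r = h ρ_c / (ρ_m − ρ_c) = 2579 m × 2.725 / 0.524 = 13410 m.
Total thickness = T + h + r = 30530 m + 2579 m + 13410 m = 46500 m.

46500 m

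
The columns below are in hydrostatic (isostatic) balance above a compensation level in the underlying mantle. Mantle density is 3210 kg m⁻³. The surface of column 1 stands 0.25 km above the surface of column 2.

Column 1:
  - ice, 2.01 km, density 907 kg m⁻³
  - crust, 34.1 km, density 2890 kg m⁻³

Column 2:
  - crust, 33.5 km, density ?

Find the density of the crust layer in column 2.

2770 kg m⁻³

Take the compensation level at the base of the deeper column (depth z_c below the surface of column 1) and equate Σ ρ_i t_i down to z_c; mantle fills any gap and the z_c terms cancel.
Column 1: 2.01×907 + 34.1×2890 + (z_c − 36.11)×3210
Column 2: 0.25×0 + 33.5×ρ + (z_c − 0.25 − 33.5)×3210
The z_c×3210 term appears on both sides and cancels. Collect the known terms of each column as K = Σ(ρt)_known − 3210 × (depth of known layers): K_1 = 100372.07 − 3210×36.11 = −15541.03; K_2 = 0 − 3210×(0.25 + 33.5) = −108337.5.
Balance: K_1 = K_2 + 33.5×ρ, so ρ = (K_1 − K_2)/33.5 = 92796.5/33.5 = 2770 kg m⁻³.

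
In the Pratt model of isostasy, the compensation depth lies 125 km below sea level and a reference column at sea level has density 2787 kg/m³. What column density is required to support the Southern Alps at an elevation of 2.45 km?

Pratt balance: ρ_ref D = ρ (D + h).
ρ = ρ_ref D/(D + h) = 2787 × 125 km/(125 km + 2.45 km) = 2730 kg/m³.

2730 kg/m³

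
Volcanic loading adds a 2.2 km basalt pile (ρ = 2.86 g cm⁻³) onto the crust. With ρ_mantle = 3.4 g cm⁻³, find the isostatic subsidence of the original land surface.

Subaerial loading: s = t ρ_load / ρ_m.
s = 2.2 km × 2.86/3.4 = 1.85 km.

1.85 km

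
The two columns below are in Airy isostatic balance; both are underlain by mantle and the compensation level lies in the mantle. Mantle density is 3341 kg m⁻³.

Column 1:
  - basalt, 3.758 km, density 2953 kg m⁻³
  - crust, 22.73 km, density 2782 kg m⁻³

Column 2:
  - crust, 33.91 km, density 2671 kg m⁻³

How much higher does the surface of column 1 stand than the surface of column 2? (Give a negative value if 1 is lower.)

−2.56 km

For any compensation level in the mantle, the mantle terms cancel and isostasy reduces to e = (Σt_1 − Σt_2) − (Σ(ρt)_1 − Σ(ρt)_2) / ρ_m.
Σt_1 = 26.488 km; Σt_2 = 33.91 km; Σ(ρt)_1 = 74332.234; Σ(ρt)_2 = 90573.61 (in km·kg m⁻³).
e = (26.488 − 33.91) − (74332.234 − 90573.61) / 3341 = −2.56 km.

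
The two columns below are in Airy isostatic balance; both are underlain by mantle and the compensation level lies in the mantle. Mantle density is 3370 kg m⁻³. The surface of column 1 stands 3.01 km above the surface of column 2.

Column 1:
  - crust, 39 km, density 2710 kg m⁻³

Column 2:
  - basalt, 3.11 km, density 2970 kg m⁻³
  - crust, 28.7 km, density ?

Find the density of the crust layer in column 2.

2870 kg m⁻³

Take the compensation level at the base of the deeper column (depth z_c below the surface of column 1) and equate Σ ρ_i t_i down to z_c; mantle fills any gap and the z_c terms cancel.
Column 1: 39×2710 + (z_c − 39)×3370
Column 2: 3.01×0 + 3.11×2970 + 28.7×ρ + (z_c − 3.01 − 31.81)×3370
The z_c×3370 term appears on both sides and cancels. Collect the known terms of each column as K = Σ(ρt)_known − 3370 × (depth of known layers): K_1 = 105690 − 3370×39 = −25740; K_2 = 9236.7 − 3370×(3.01 + 31.81) = −108106.7.
Balance: K_1 = K_2 + 28.7×ρ, so ρ = (K_1 − K_2)/28.7 = 82366.7/28.7 = 2870 kg m⁻³.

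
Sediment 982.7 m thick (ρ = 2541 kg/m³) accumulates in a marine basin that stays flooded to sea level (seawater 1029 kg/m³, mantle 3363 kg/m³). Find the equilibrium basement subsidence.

637 m

Submarine loading: the sediment displaces seawater, and the subsidence is in turn flooded, so s (ρ_m − ρ_w) = t (ρ_sed − ρ_w).
s = 982.7 m × (2541 − 1029) / (3363 − 1029) = 637 m.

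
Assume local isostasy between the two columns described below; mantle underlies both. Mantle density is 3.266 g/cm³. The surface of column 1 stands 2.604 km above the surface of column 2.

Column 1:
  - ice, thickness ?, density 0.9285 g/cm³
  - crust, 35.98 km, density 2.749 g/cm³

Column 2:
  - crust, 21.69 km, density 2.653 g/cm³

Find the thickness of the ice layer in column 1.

1.37 km

Take the compensation level at the base of the deeper column (depth z_c below the surface of column 1) and equate Σ ρ_i t_i down to z_c; mantle fills any gap and the z_c terms cancel.
Column 1: x×0.9285 + 35.98×2.749 + (z_c − 35.98 − x)×3.266
Column 2: 2.604×0 + 21.69×2.653 + (z_c − 2.604 − 21.69)×3.266
The z_c×3.266 term appears on both sides and cancels. Collect the known terms of each column as K = Σ(ρt)_known − 3.266 × (depth of known layers): K_1 = 98.90902 − 3.266×35.98 = −18.60166; K_2 = 57.54357 − 3.266×(2.604 + 21.69) = −21.800634.
Balance: K_1 − x×(3.266 − 0.9285) = K_2, so x = (K_1 − K_2)/(3.266 − 0.9285) = 3.19897/2.3375 = 1.37 km.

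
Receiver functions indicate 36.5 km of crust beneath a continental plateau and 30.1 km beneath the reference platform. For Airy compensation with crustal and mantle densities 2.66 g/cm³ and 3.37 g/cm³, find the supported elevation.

1.35 km

Excess crust Δ = 36.5 km − 30.1 km = 6.4 km, split between elevation h and root r with h + r = Δ.
Airy balance ρ_c h = (ρ_m − ρ_c) r gives r = h ρ_c/(ρ_m − ρ_c), so h (1 + ρ_c/(ρ_m − ρ_c)) = Δ, i.e. h = Δ (ρ_m − ρ_c)/ρ_m.
h = 6.4 km × 0.71/3.37 = 1.35 km.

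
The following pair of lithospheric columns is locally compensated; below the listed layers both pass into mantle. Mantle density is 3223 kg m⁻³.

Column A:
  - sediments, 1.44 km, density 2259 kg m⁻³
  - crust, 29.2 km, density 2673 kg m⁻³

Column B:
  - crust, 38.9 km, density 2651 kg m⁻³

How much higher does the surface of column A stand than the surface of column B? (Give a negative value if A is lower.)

−1.49 km

For any compensation level in the mantle, the mantle terms cancel and isostasy reduces to e = (Σt_A − Σt_B) − (Σ(ρt)_A − Σ(ρt)_B) / ρ_m.
Σt_A = 30.64 km; Σt_B = 38.9 km; Σ(ρt)_A = 81304.56; Σ(ρt)_B = 103123.9 (in km·kg m⁻³).
e = (30.64 − 38.9) − (81304.56 − 103123.9) / 3223 = −1.49 km.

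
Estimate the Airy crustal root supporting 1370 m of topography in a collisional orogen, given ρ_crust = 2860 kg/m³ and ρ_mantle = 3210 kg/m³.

11200 m

Balancing pressure at the compensation depth: the weight of the topography is balanced by the buoyancy of the root, ρ_c h = (ρ_m − ρ_c) r.
r = h · ρ_c / (ρ_m − ρ_c) = 1370 m × 2860 / (3210 − 2860) = 11200 m.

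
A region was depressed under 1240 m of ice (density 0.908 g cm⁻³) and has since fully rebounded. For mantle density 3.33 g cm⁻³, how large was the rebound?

Removing the load lets mantle flow back in; uplift u satisfies ρ_ice t = ρ_m u.
u = t ρ_ice/ρ_m = 1240 m × 0.908/3.33 = 338 m.

338 m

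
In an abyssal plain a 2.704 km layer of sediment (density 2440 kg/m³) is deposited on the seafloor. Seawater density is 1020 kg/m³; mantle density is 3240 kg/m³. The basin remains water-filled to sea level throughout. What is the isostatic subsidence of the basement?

Submarine loading: the sediment displaces seawater, and the subsidence is in turn flooded, so s (ρ_m − ρ_w) = t (ρ_sed − ρ_w).
s = 2.704 km × (2440 − 1020) / (3240 − 1020) = 1.73 km.

1.73 km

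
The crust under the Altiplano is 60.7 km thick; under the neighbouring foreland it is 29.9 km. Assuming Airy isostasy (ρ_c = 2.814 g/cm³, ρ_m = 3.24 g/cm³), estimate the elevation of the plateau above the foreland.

Excess crust Δ = 60.7 km − 29.9 km = 30.8 km, split between elevation h and root r with h + r = Δ.
Airy balance ρ_c h = (ρ_m − ρ_c) r gives r = h ρ_c/(ρ_m − ρ_c), so h (1 + ρ_c/(ρ_m − ρ_c)) = Δ, i.e. h = Δ (ρ_m − ρ_c)/ρ_m.
h = 30.8 km × 0.426/3.24 = 4.05 km.

4.05 km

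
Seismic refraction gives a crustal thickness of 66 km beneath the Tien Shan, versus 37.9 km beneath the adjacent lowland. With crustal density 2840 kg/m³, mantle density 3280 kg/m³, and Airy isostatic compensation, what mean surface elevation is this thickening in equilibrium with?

3.77 km

Excess crust Δ = 66 km − 37.9 km = 28.1 km, split between elevation h and root r with h + r = Δ.
Airy balance ρ_c h = (ρ_m − ρ_c) r gives r = h ρ_c/(ρ_m − ρ_c), so h (1 + ρ_c/(ρ_m − ρ_c)) = Δ, i.e. h = Δ (ρ_m − ρ_c)/ρ_m.
h = 28.1 km × 440/3280 = 3.77 km.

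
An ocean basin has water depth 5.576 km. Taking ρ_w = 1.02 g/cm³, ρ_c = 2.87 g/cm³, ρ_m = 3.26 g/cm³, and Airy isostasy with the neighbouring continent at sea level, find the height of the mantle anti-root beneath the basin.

26.5 km

For local isostatic compensation: replacing crust with seawater at the top is compensated by replacing crust with mantle at the base: d (ρ_c − ρ_w) = a (ρ_m − ρ_c).
a = d (ρ_c − ρ_w)/(ρ_m − ρ_c) = 5.576 km × 1.85/0.39 = 26.5 km.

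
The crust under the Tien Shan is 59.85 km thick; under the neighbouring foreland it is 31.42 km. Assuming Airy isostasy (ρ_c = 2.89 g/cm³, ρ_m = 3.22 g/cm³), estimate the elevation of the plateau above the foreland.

2.91 km

Excess crust Δ = 59.85 km − 31.42 km = 28.43 km, split between elevation h and root r with h + r = Δ.
Airy balance ρ_c h = (ρ_m − ρ_c) r gives r = h ρ_c/(ρ_m − ρ_c), so h (1 + ρ_c/(ρ_m − ρ_c)) = Δ, i.e. h = Δ (ρ_m − ρ_c)/ρ_m.
h = 28.43 km × 0.33/3.22 = 2.91 km.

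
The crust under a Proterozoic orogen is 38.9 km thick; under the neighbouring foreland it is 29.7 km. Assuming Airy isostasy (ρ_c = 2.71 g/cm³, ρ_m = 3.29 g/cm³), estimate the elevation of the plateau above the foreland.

1.62 km

Excess crust Δ = 38.9 km − 29.7 km = 9.2 km, split between elevation h and root r with h + r = Δ.
Airy balance ρ_c h = (ρ_m − ρ_c) r gives r = h ρ_c/(ρ_m − ρ_c), so h (1 + ρ_c/(ρ_m − ρ_c)) = Δ, i.e. h = Δ (ρ_m − ρ_c)/ρ_m.
h = 9.2 km × 0.58/3.29 = 1.62 km.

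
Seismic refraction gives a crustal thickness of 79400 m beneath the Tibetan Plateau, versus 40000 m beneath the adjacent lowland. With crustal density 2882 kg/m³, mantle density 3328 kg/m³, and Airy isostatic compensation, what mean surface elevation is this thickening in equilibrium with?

Excess crust Δ = 79400 m − 40000 m = 39400 m, split between elevation h and root r with h + r = Δ.
Airy balance ρ_c h = (ρ_m − ρ_c) r gives r = h ρ_c/(ρ_m − ρ_c), so h (1 + ρ_c/(ρ_m − ρ_c)) = Δ, i.e. h = Δ (ρ_m − ρ_c)/ρ_m.
h = 39400 m × 446/3328 = 5280 m.

5280 m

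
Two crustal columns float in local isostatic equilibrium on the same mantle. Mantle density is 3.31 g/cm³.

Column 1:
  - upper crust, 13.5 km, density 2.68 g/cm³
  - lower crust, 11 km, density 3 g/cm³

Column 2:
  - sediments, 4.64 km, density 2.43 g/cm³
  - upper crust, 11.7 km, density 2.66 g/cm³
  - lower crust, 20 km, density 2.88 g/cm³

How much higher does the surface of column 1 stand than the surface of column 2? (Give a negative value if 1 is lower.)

For any compensation level in the mantle, the mantle terms cancel and isostasy reduces to e = (Σt_1 − Σt_2) − (Σ(ρt)_1 − Σ(ρt)_2) / ρ_m.
Σt_1 = 24.5 km; Σt_2 = 36.34 km; Σ(ρt)_1 = 69.18; Σ(ρt)_2 = 99.9972 (in km·g/cm³).
e = (24.5 − 36.34) − (69.18 − 99.9972) / 3.31 = −2.53 km.

−2.53 km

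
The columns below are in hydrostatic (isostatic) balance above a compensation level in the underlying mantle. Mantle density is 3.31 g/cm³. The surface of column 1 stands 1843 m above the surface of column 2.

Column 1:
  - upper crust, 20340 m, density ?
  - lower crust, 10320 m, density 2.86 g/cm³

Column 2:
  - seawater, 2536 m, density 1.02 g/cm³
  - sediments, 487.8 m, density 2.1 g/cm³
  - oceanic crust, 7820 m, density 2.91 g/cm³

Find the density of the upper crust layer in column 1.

Take the compensation level at the base of the deeper column (depth z_c below the surface of column 1) and equate Σ ρ_i t_i down to z_c; mantle fills any gap and the z_c terms cancel.
Column 1: 20340×ρ + 10320×2.86 + (z_c − 30660)×3.31
Column 2: 1843×0 + 2536×1.02 + 487.8×2.1 + 7820×2.91 + (z_c − 1843 − 10843.8)×3.31
The z_c×3.31 term appears on both sides and cancels. Collect the known terms of each column as K = Σ(ρt)_known − 3.31 × (depth of known layers): K_1 = 29515.2 − 3.31×30660 = −71969.4; K_2 = 26367.3 − 3.31×(1843 + 10843.8) = −15626.008.
Balance: K_1 + 20340×ρ = K_2, so ρ = (K_2 − K_1)/20340 = 56343.4/20340 = 2.77 g/cm³.

2.77 g/cm³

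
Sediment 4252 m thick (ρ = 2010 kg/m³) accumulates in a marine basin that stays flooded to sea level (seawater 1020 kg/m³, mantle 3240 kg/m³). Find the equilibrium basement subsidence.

Submarine loading: the sediment displaces seawater, and the subsidence is in turn flooded, so s (ρ_m − ρ_w) = t (ρ_sed − ρ_w).
s = 4252 m × (2010 − 1020) / (3240 − 1020) = 1900 m.

1900 m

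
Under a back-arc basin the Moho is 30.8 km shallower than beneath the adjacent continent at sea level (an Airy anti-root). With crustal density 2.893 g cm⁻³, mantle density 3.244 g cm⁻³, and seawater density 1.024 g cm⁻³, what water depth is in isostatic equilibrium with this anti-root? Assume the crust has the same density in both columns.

5.78 km

Replacing a thickness d of crust by seawater at the top must be balanced by replacing crust with mantle at the base: d (ρ_c − ρ_w) = a (ρ_m − ρ_c).
d = a (ρ_m − ρ_c)/(ρ_c − ρ_w) = 30.8 km × 0.351/1.869 = 5.78 km.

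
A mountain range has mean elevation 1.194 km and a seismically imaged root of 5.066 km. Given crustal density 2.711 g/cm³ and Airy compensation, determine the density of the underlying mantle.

Airy balance: ρ_c h = (ρ_m − ρ_c) r → ρ_m = ρ_c (1 + h/r).
ρ_m = 2.711 × (1 + 1.194 km/5.066 km) = 3.35 g/cm³.

3.35 g/cm³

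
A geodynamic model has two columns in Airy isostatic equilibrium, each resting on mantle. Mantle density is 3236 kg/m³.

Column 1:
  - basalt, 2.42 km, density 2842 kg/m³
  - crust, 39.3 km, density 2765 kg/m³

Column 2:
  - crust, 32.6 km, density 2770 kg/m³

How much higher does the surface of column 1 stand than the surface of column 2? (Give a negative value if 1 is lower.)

For any compensation level in the mantle, the mantle terms cancel and isostasy reduces to e = (Σt_1 − Σt_2) − (Σ(ρt)_1 − Σ(ρt)_2) / ρ_m.
Σt_1 = 41.72 km; Σt_2 = 32.6 km; Σ(ρt)_1 = 115542.14; Σ(ρt)_2 = 90302 (in km·kg/m³).
e = (41.72 − 32.6) − (115542.14 − 90302) / 3236 = 1.32 km.

1.32 km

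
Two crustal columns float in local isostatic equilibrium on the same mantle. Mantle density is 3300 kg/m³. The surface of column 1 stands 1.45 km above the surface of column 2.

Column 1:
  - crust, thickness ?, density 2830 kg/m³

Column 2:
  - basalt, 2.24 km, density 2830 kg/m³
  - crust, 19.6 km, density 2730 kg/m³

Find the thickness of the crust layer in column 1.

36.2 km

Take the compensation level at the base of the deeper column (depth z_c below the surface of column 1) and equate Σ ρ_i t_i down to z_c; mantle fills any gap and the z_c terms cancel.
Column 1: x×2830 + (z_c − 0 − x)×3300
Column 2: 1.45×0 + 2.24×2830 + 19.6×2730 + (z_c − 1.45 − 21.84)×3300
The z_c×3300 term appears on both sides and cancels. Collect the known terms of each column as K = Σ(ρt)_known − 3300 × (depth of known layers): K_1 = 0 − 3300×0 = 0; K_2 = 59847.2 − 3300×(1.45 + 21.84) = −17009.8.
Balance: K_1 − x×(3300 − 2830) = K_2, so x = (K_1 − K_2)/(3300 − 2830) = 17009.8/470 = 36.2 km.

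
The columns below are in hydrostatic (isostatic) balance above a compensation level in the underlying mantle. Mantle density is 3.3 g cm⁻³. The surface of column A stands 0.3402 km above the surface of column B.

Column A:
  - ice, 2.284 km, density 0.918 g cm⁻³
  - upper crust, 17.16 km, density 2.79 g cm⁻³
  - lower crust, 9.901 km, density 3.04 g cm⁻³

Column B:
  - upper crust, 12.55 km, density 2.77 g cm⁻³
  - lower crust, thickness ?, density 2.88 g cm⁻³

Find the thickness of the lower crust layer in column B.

21.4 km

Take the compensation level at the base of the deeper column (depth z_c below the surface of column A) and equate Σ ρ_i t_i down to z_c; mantle fills any gap and the z_c terms cancel.
Column A: 2.284×0.918 + 17.16×2.79 + 9.901×3.04 + (z_c − 29.345)×3.3
Column B: 0.3402×0 + 12.55×2.77 + x×2.88 + (z_c − 0.3402 − 12.55 − x)×3.3
The z_c×3.3 term appears on both sides and cancels. Collect the known terms of each column as K = Σ(ρt)_known − 3.3 × (depth of known layers): K_A = 80.072152 − 3.3×29.345 = −16.766348; K_B = 34.7635 − 3.3×(0.3402 + 12.55) = −7.77416.
Balance: K_A = K_B − x×(3.3 − 2.88), so x = (K_B − K_A)/(3.3 − 2.88) = 8.99219/0.42 = 21.4 km.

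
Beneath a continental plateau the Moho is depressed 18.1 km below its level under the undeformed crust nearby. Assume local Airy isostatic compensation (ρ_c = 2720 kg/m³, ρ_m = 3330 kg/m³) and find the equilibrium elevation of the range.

Balancing pressure at the compensation depth: ρ_c h = (ρ_m − ρ_c) r.
h = r (ρ_m − ρ_c) / ρ_c = 18.1 km × (3330 − 2720) / 2720 = 4.06 km.

4.06 km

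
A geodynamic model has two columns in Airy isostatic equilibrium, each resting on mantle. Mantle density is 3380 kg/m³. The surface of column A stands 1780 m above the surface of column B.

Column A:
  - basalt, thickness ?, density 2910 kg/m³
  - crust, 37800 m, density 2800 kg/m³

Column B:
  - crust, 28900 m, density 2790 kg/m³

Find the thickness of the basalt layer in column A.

Take the compensation level at the base of the deeper column (depth z_c below the surface of column A) and equate Σ ρ_i t_i down to z_c; mantle fills any gap and the z_c terms cancel.
Column A: x×2910 + 37800×2800 + (z_c − 37800 − x)×3380
Column B: 1780×0 + 28900×2790 + (z_c − 1780 − 28900)×3380
The z_c×3380 term appears on both sides and cancels. Collect the known terms of each column as K = Σ(ρt)_known − 3380 × (depth of known layers): K_A = 105840000 − 3380×37800 = −21924000; K_B = 80631000 − 3380×(1780 + 28900) = −23067400.
Balance: K_A − x×(3380 − 2910) = K_B, so x = (K_A − K_B)/(3380 − 2910) = 1143400/470 = 2430 m.

2430 m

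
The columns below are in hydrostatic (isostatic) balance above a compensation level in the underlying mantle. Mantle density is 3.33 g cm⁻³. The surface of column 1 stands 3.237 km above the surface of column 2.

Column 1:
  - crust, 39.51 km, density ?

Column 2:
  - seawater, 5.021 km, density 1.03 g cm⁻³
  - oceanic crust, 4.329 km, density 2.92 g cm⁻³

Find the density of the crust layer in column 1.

2.72 g cm⁻³

Take the compensation level at the base of the deeper column (depth z_c below the surface of column 1) and equate Σ ρ_i t_i down to z_c; mantle fills any gap and the z_c terms cancel.
Column 1: 39.51×ρ + (z_c − 39.51)×3.33
Column 2: 3.237×0 + 5.021×1.03 + 4.329×2.92 + (z_c − 3.237 − 9.35)×3.33
The z_c×3.33 term appears on both sides and cancels. Collect the known terms of each column as K = Σ(ρt)_known − 3.33 × (depth of known layers): K_1 = 0 − 3.33×39.51 = −131.5683; K_2 = 17.81231 − 3.33×(3.237 + 9.35) = −24.1024.
Balance: K_1 + 39.51×ρ = K_2, so ρ = (K_2 − K_1)/39.51 = 107.466/39.51 = 2.72 g cm⁻³.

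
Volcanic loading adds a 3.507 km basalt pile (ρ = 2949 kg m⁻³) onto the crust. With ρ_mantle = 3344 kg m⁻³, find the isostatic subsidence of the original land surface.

3.09 km

Subaerial loading: s = t ρ_load / ρ_m.
s = 3.507 km × 2949/3344 = 3.09 km.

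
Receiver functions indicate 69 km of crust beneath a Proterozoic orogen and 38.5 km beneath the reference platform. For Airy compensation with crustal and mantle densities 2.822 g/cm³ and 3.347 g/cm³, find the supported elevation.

Excess crust Δ = 69 km − 38.5 km = 30.5 km, split between elevation h and root r with h + r = Δ.
Airy balance ρ_c h = (ρ_m − ρ_c) r gives r = h ρ_c/(ρ_m − ρ_c), so h (1 + ρ_c/(ρ_m − ρ_c)) = Δ, i.e. h = Δ (ρ_m − ρ_c)/ρ_m.
h = 30.5 km × 0.525/3.347 = 4.78 km.

4.78 km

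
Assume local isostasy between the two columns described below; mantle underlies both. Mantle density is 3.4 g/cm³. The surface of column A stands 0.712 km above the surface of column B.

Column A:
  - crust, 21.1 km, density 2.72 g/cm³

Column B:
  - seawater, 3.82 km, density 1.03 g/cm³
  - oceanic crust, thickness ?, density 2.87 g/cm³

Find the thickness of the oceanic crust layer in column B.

Take the compensation level at the base of the deeper column (depth z_c below the surface of column A) and equate Σ ρ_i t_i down to z_c; mantle fills any gap and the z_c terms cancel.
Column A: 21.1×2.72 + (z_c − 21.1)×3.4
Column B: 0.712×0 + 3.82×1.03 + x×2.87 + (z_c − 0.712 − 3.82 − x)×3.4
The z_c×3.4 term appears on both sides and cancels. Collect the known terms of each column as K = Σ(ρt)_known − 3.4 × (depth of known layers): K_A = 57.392 − 3.4×21.1 = −14.348; K_B = 3.9346 − 3.4×(0.712 + 3.82) = −11.4742.
Balance: K_A = K_B − x×(3.4 − 2.87), so x = (K_B − K_A)/(3.4 − 2.87) = 2.8738/0.53 = 5.42 km.

5.42 km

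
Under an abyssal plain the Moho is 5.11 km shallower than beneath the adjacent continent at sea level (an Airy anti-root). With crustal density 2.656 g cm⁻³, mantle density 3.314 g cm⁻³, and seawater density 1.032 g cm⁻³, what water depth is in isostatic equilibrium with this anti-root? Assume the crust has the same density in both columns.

Replacing a thickness d of crust by seawater at the top must be balanced by replacing crust with mantle at the base: d (ρ_c − ρ_w) = a (ρ_m − ρ_c).
d = a (ρ_m − ρ_c)/(ρ_c − ρ_w) = 5.11 km × 0.658/1.624 = 2.07 km.

2.07 km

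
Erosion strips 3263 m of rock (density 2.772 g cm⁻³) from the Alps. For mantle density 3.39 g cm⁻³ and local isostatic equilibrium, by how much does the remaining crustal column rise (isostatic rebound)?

2670 m

Unloading: uplift u = e ρ_c/ρ_m = 3263 m × 2.772/3.39 = 2670 m.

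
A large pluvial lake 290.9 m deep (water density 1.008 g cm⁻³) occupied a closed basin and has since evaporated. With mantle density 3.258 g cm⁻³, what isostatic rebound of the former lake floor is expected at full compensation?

u = d ρ_w/ρ_m = 290.9 m × 1.008/3.258 = 90 m.

90 m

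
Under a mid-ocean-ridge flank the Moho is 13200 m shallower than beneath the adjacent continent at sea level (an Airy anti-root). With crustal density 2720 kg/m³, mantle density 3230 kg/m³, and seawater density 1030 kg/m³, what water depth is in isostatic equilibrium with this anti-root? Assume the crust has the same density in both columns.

Replacing a thickness d of crust by seawater at the top must be balanced by replacing crust with mantle at the base: d (ρ_c − ρ_w) = a (ρ_m − ρ_c).
d = a (ρ_m − ρ_c)/(ρ_c − ρ_w) = 13200 m × 510/1690 = 3980 m.

3980 m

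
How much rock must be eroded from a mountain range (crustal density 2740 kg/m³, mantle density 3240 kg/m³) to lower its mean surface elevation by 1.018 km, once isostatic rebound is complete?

6.6 km

Net drop Δ = e − u = e − e ρ_c/ρ_m = e (ρ_m − ρ_c)/ρ_m.
e = Δ ρ_m/(ρ_m − ρ_c) = 1.018 km × 3240/500 = 6.6 km.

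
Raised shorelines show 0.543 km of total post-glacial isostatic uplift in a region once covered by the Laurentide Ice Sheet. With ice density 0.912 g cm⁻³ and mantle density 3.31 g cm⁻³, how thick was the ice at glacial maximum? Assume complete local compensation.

u = t ρ_ice/ρ_m → t = u ρ_m/ρ_ice = 0.543 km × 3.31/0.912 = 1.97 km.

1.97 km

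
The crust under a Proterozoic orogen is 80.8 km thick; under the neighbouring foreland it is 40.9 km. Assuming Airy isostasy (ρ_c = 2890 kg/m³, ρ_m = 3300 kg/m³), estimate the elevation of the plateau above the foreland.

4.96 km

Excess crust Δ = 80.8 km − 40.9 km = 39.9 km, split between elevation h and root r with h + r = Δ.
Airy balance ρ_c h = (ρ_m − ρ_c) r gives r = h ρ_c/(ρ_m − ρ_c), so h (1 + ρ_c/(ρ_m − ρ_c)) = Δ, i.e. h = Δ (ρ_m − ρ_c)/ρ_m.
h = 39.9 km × 410/3300 = 4.96 km.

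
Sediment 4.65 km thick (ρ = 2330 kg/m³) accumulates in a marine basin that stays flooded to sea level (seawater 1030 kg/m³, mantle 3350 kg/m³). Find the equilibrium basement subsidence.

Submarine loading: the sediment displaces seawater, and the subsidence is in turn flooded, so s (ρ_m − ρ_w) = t (ρ_sed − ρ_w).
s = 4.65 km × (2330 − 1030) / (3350 − 1030) = 2.61 km.

2.61 km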